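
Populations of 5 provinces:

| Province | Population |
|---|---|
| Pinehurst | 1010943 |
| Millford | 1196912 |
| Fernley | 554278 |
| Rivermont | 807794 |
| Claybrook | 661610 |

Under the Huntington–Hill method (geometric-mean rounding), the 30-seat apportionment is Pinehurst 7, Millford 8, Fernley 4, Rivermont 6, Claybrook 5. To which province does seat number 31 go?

Millford

Priority for the next seat is population ÷ (√(s·(s+1))).
Priorities: Pinehurst 135092.941, Millford 141057.432, Fernley 123940.329, Rivermont 124645.320, Claybrook 120792.907.
Highest priority: Millford.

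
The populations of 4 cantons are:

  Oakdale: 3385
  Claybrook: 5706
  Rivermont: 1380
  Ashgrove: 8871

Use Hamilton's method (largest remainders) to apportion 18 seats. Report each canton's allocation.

Oakdale: 3, Claybrook: 6, Rivermont: 1, Ashgrove: 8

The standard divisor is 19342/18 ≈ 1074.556.
Standard quotas: Oakdale 3.1501, Claybrook 5.3101, Rivermont 1.2843, Ashgrove 8.2555.
Lower quotas: Oakdale 3, Claybrook 5, Rivermont 1, Ashgrove 8 (sum 17, leaving 1 seat).
Remainders in descending order: Claybrook 0.3101, Rivermont 0.2843, Ashgrove 0.2555, Oakdale 0.1501.
The surplus seat goes to Claybrook.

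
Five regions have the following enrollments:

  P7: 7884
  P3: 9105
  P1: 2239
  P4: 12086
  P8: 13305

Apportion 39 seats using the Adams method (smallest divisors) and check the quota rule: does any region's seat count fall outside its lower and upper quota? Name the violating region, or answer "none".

Standard quotas: P7 6.891, P3 7.958, P1 1.957, P4 10.564, P8 11.629.
Adams allocation: P7 7, P3 8, P1 2, P4 10, P8 12.
Every allocation lies between the lower and upper quota.

none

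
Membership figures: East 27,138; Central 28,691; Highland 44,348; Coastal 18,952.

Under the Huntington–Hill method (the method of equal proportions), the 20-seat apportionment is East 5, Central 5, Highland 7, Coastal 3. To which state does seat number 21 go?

Highland

Priority for the next seat is population ÷ (√(s·(s+1))).
Priorities: East 4954.698, Central 5238.236, Highland 5926.251, Coastal 5470.971.
Highest priority: Highland.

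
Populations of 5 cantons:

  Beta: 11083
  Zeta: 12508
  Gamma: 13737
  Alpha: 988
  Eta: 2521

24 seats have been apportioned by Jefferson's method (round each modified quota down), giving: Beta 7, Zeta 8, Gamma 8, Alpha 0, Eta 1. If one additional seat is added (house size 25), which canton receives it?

Gamma

Priority for the next seat is population ÷ (current seats + 1).
Priorities: Beta 1385.375, Zeta 1389.778, Gamma 1526.333, Alpha 988.000, Eta 1260.500.
Highest priority: Gamma.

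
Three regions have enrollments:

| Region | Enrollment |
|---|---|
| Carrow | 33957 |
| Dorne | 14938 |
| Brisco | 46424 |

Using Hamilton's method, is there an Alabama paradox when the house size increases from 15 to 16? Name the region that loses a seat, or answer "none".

At 15 seats: Carrow 5, Dorne 3, Brisco 7.
At 16 seats: Carrow 6, Dorne 2, Brisco 8.
Dorne drops from 3 to 2.

Dorne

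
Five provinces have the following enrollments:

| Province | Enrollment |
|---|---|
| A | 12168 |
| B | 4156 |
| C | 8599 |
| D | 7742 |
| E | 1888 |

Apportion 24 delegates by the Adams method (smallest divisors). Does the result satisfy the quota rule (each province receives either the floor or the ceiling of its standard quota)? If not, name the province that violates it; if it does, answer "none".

Standard quotas: A 8.452, B 2.887, C 5.973, D 5.377, E 1.311.
Adams allocation: A 8, B 3, C 6, D 5, E 2.
Every allocation lies between the lower and upper quota.

none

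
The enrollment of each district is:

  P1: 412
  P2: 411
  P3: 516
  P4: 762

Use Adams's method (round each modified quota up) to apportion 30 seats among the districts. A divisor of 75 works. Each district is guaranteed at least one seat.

P1: 6, P2: 6, P3: 7, P4: 11

With modified divisor 75: modified quotas P1 5.493, P2 5.480, P3 6.880, P4 10.160.
Rounding up: P1 6, P2 6, P3 7, P4 11 (total 30).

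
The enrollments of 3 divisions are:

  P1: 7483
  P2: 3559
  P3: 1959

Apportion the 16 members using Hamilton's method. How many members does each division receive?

The standard divisor is 13001/16 ≈ 812.562.
Standard quotas: P1 9.2091, P2 4.3800, P3 2.4109.
Lower quotas: P1 9, P2 4, P3 2 (sum 15, leaving 1 seat).
Remainders in descending order: P3 0.4109, P2 0.3800, P1 0.2091.
The surplus seat goes to P3.

P1 9, P2 4, P3 3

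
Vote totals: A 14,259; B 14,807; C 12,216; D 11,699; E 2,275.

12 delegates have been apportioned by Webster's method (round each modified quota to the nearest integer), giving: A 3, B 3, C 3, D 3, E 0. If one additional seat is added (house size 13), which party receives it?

E

Priority for the next seat is population ÷ (current seats + 0.5).
Priorities: A 4074.000, B 4230.571, C 3490.286, D 3342.571, E 4550.000.
Highest priority: E.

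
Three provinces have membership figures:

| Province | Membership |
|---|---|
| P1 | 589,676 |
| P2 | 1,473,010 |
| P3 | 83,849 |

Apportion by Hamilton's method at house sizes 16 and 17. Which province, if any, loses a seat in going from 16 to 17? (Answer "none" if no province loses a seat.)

At 16 seats: P1 4, P2 11, P3 1.
At 17 seats: P1 5, P2 12, P3 0.
P3 drops from 1 to 0.

P3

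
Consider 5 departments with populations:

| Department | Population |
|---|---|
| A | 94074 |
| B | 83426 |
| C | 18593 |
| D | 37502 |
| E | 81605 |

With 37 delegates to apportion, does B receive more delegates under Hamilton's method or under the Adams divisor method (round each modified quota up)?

Hamilton

Hamilton: A 11, B 10, C 2, D 4, E 10.
Adams: A 11, B 9, C 3, D 5, E 9.
B gets 10 under Hamilton and 9 under Adams.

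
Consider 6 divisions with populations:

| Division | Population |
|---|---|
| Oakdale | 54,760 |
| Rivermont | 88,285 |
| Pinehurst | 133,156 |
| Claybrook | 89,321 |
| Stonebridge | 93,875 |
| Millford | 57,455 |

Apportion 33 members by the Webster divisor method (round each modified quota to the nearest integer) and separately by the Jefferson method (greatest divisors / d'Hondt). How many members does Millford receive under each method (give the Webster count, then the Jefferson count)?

4 and 3

Webster: Oakdale 3, Rivermont 6, Pinehurst 8, Claybrook 6, Stonebridge 6, Millford 4.
Jefferson: Oakdale 3, Rivermont 6, Pinehurst 9, Claybrook 6, Stonebridge 6, Millford 3.
Millford gets 4 under Webster and 3 under Jefferson.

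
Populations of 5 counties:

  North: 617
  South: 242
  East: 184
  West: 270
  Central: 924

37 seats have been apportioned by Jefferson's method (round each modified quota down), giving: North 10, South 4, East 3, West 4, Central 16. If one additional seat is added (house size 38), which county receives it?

Priority for the next seat is population ÷ (current seats + 1).
Priorities: North 56.091, South 48.400, East 46.000, West 54.000, Central 54.353.
Highest priority: North.

North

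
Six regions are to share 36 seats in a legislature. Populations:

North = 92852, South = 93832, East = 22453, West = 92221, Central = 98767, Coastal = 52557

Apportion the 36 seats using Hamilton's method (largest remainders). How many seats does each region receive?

North=7, South=8, East=2, West=7, Central=8, Coastal=4

The standard divisor is 452682/36 ≈ 12574.5.
Standard quotas: North 7.3842, South 7.4621, East 1.7856, West 7.3340, Central 7.8545, Coastal 4.1796.
Lower quotas: North 7, South 7, East 1, West 7, Central 7, Coastal 4 (sum 33, leaving 3 seats).
Remainders in descending order: Central 0.8545, East 0.7856, South 0.4621, North 0.3842, West 0.3340, Coastal 0.1796.
The surplus seats go to Central, East, South.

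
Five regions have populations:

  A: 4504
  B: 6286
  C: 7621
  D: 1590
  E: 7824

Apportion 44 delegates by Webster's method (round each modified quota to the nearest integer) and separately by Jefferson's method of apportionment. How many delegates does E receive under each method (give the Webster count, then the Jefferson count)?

12 and 13

Webster: A 7, B 10, C 12, D 3, E 12.
Jefferson: A 7, B 10, C 12, D 2, E 13.
E gets 12 under Webster and 13 under Jefferson.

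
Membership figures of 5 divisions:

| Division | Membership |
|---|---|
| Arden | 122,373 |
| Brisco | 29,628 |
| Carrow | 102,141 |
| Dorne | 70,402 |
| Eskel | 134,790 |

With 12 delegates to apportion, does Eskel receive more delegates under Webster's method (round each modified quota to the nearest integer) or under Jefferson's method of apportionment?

Jefferson

Webster: Arden 3, Brisco 1, Carrow 3, Dorne 2, Eskel 3.
Jefferson: Arden 3, Brisco 0, Carrow 3, Dorne 2, Eskel 4.
Eskel gets 3 under Webster and 4 under Jefferson.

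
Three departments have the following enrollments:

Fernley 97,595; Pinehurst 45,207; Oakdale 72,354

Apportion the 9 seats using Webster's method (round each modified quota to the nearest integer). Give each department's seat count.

Fernley 4; Pinehurst 2; Oakdale 3

Standard divisor 215156/9 ≈ 23906.222; standard quotas: Fernley 4.082, Pinehurst 1.891, Oakdale 3.027.
Rounding to the nearest integer gives Fernley 4, Pinehurst 2, Oakdale 3 — total 9, matching the house size, so no adjustment is needed.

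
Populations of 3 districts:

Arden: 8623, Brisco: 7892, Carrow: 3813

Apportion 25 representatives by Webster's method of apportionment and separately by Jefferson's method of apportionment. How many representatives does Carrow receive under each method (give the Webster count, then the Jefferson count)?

5 and 4

Webster: Arden 10, Brisco 10, Carrow 5.
Jefferson: Arden 11, Brisco 10, Carrow 4.
Carrow gets 5 under Webster and 4 under Jefferson.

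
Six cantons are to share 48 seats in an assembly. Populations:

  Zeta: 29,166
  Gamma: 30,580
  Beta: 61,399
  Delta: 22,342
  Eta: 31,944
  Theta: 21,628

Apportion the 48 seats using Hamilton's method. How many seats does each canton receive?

Zeta: 7, Gamma: 8, Beta: 15, Delta: 5, Eta: 8, Theta: 5

Total 197059; standard divisor 197059/48 ≈ 4105.396.
Standard quotas: Zeta 7.1043, Gamma 7.4487, Beta 14.9557, Delta 5.4421, Eta 7.7810, Theta 5.2682.
Lower quotas: Zeta 7, Gamma 7, Beta 14, Delta 5, Eta 7, Theta 5 (sum 45, leaving 3 seats).
Remainders in descending order: Beta 0.9557, Eta 0.7810, Gamma 0.4487, Delta 0.4421, Theta 0.2682, Zeta 0.1043.
The surplus seats go to Beta, Eta, Gamma.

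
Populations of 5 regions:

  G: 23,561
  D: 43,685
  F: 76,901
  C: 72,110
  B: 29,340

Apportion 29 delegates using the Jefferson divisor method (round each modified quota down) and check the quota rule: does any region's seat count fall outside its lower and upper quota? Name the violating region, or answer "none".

Standard quotas: G 2.782, D 5.158, F 9.080, C 8.515, B 3.464.
Jefferson allocation: G 3, D 5, F 9, C 9, B 3.
Every allocation lies between the lower and upper quota.

none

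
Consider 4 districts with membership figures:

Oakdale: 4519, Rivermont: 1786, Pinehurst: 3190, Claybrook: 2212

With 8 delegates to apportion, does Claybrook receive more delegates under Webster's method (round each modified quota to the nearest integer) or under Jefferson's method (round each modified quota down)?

Webster: Oakdale 3, Rivermont 1, Pinehurst 2, Claybrook 2.
Jefferson: Oakdale 4, Rivermont 1, Pinehurst 2, Claybrook 1.
Claybrook gets 2 under Webster and 1 under Jefferson.

Webster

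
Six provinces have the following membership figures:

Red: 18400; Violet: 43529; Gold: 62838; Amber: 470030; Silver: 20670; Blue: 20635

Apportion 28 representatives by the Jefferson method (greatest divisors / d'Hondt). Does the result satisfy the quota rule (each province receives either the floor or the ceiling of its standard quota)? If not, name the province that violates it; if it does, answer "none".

Amber

Standard quotas: Red 0.810, Violet 1.916, Gold 2.766, Amber 20.690, Silver 0.910, Blue 0.908.
Jefferson allocation: Red 0, Violet 2, Gold 3, Amber 22, Silver 1, Blue 0.
Amber has quota 20.690 (lower 20, upper 21) but receives 22 — outside the quota interval.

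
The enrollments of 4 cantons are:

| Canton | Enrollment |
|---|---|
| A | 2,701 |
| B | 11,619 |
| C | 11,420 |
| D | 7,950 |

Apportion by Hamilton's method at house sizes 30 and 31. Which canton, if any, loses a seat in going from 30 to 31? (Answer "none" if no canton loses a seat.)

A

At 30 seats: A 3, B 10, C 10, D 7.
At 31 seats: A 2, B 11, C 11, D 7.
A drops from 3 to 2.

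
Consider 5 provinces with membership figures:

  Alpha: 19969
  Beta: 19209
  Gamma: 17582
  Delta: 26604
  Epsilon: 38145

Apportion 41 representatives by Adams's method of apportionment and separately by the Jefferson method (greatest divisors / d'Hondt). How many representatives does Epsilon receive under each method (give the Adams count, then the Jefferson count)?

Adams: Alpha 7, Beta 7, Gamma 6, Delta 9, Epsilon 12.
Jefferson: Alpha 7, Beta 6, Gamma 6, Delta 9, Epsilon 13.
Epsilon gets 12 under Adams and 13 under Jefferson.

12 and 13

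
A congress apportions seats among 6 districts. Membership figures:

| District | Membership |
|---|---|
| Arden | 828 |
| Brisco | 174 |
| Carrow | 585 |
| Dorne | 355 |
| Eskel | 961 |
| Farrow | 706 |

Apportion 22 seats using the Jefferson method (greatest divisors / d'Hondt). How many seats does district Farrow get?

Standard divisor 3609/22 ≈ 164.045; standard quotas: Arden 5.047, Brisco 1.061, Carrow 3.566, Dorne 2.164, Eskel 5.858, Farrow 4.304.
Rounding down gives 5, 1, 3, 2, 5, 4 = 20 seats, so the divisor must be adjusted.
With modified divisor 144: modified quotas Arden 5.750, Brisco 1.208, Carrow 4.062, Dorne 2.465, Eskel 6.674, Farrow 4.903.
Rounding down: Arden 5, Brisco 1, Carrow 4, Dorne 2, Eskel 6, Farrow 4 (total 22).
Farrow receives 4.

4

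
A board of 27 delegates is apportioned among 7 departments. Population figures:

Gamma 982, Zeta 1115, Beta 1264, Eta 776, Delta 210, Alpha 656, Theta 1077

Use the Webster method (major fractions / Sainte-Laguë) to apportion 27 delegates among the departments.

Gamma 4, Zeta 5, Beta 6, Eta 3, Delta 1, Alpha 3, Theta 5

Standard divisor 6080/27 ≈ 225.185; standard quotas: Gamma 4.361, Zeta 4.951, Beta 5.613, Eta 3.446, Delta 0.933, Alpha 2.913, Theta 4.783.
Rounding to the nearest integer gives Gamma 4, Zeta 5, Beta 6, Eta 3, Delta 1, Alpha 3, Theta 5 — total 27, matching the house size, so no adjustment is needed.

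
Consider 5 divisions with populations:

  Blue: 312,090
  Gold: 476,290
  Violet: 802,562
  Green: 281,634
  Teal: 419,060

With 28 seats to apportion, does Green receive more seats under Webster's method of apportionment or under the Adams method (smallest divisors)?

Webster: Blue 4, Gold 6, Violet 10, Green 3, Teal 5.
Adams: Blue 4, Gold 6, Violet 9, Green 4, Teal 5.
Green gets 3 under Webster and 4 under Adams.

Adams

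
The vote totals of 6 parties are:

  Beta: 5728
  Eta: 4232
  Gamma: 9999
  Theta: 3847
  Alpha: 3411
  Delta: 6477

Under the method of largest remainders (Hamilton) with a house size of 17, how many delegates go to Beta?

3

The standard divisor is 33694/17 = 1982.
Standard quotas: Beta 2.8900, Eta 2.1352, Gamma 5.0449, Theta 1.9410, Alpha 1.7210, Delta 3.2679.
Lower quotas: Beta 2, Eta 2, Gamma 5, Theta 1, Alpha 1, Delta 3 (sum 14, leaving 3 seats).
Remainders in descending order: Theta 0.9410, Beta 0.8900, Alpha 0.7210, Delta 0.2679, Eta 0.1352, Gamma 0.0449.
The surplus seats go to Theta, Beta, Alpha.
Beta receives 3.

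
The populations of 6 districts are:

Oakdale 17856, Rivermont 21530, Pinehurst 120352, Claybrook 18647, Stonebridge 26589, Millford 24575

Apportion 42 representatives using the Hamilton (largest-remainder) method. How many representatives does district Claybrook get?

3

Total 229549; standard divisor 229549/42 ≈ 5465.452.
Standard quotas: Oakdale 3.2671, Rivermont 3.9393, Pinehurst 22.0205, Claybrook 3.4118, Stonebridge 4.8649, Millford 4.4964.
Lower quotas: Oakdale 3, Rivermont 3, Pinehurst 22, Claybrook 3, Stonebridge 4, Millford 4 (sum 39, leaving 3 seats).
Remainders in descending order: Rivermont 0.9393, Stonebridge 0.8649, Millford 0.4964, Claybrook 0.4118, Oakdale 0.2671, Pinehurst 0.0205.
The surplus seats go to Rivermont, Stonebridge, Millford.
Claybrook receives 3.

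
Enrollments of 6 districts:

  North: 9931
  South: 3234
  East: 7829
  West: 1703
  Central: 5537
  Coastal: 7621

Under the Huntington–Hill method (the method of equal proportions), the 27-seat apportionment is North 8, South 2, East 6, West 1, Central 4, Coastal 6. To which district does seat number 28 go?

South

Priority for the next seat is population ÷ (√(s·(s+1))).
Priorities: North 1170.380, South 1320.275, East 1208.041, West 1204.203, Central 1238.111, Coastal 1175.946.
Highest priority: South.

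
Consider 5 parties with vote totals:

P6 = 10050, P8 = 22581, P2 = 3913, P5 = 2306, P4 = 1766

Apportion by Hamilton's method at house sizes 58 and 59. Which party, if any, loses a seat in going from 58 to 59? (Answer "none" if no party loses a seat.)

P4

At 58 seats: P6 14, P8 32, P2 6, P5 3, P4 3.
At 59 seats: P6 15, P8 33, P2 6, P5 3, P4 2.
P4 drops from 3 to 2.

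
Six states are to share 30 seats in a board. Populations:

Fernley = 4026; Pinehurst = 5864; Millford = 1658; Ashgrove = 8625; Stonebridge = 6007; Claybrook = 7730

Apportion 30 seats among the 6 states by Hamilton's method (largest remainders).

The standard divisor is 33910/30 ≈ 1130.333.
Standard quotas: Fernley 3.5618, Pinehurst 5.1879, Millford 1.4668, Ashgrove 7.6305, Stonebridge 5.3144, Claybrook 6.8387.
Lower quotas: Fernley 3, Pinehurst 5, Millford 1, Ashgrove 7, Stonebridge 5, Claybrook 6 (sum 27, leaving 3 seats).
Remainders in descending order: Claybrook 0.8387, Ashgrove 0.6305, Fernley 0.5618, Millford 0.4668, Stonebridge 0.3144, Pinehurst 0.1879.
Largest remainders: Claybrook, Ashgrove, Fernley receive the extra seats.

Fernley 4; Pinehurst 5; Millford 1; Ashgrove 8; Stonebridge 5; Claybrook 7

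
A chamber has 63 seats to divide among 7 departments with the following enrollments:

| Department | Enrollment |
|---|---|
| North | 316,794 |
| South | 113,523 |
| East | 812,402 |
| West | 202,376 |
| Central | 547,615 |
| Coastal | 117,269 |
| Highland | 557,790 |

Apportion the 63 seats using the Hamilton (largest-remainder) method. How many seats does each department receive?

Total 2667769; standard divisor 2667769/63 ≈ 42345.54.
Standard quotas: North 7.4812, South 2.6809, East 19.1851, West 4.7792, Central 12.9321, Coastal 2.7693, Highland 13.1723.
Lower quotas: North 7, South 2, East 19, West 4, Central 12, Coastal 2, Highland 13 (sum 59, leaving 4 seats).
Remainders in descending order: Central 0.9321, West 0.7792, Coastal 0.7693, South 0.6809, North 0.4812, East 0.1851, Highland 0.1723.
Largest remainders: Central, West, Coastal, South receive the extra seats.

North 7, South 3, East 19, West 5, Central 13, Coastal 3, Highland 13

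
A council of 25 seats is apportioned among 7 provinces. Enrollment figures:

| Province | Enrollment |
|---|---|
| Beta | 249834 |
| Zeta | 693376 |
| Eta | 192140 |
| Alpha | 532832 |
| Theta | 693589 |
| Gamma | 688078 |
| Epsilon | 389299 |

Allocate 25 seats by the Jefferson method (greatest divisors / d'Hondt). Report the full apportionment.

Beta 2; Zeta 5; Eta 1; Alpha 4; Theta 5; Gamma 5; Epsilon 3

Standard divisor 3439148/25 ≈ 137565.92; standard quotas: Beta 1.816, Zeta 5.040, Eta 1.397, Alpha 3.873, Theta 5.042, Gamma 5.002, Epsilon 2.830.
Rounding down gives 1, 5, 1, 3, 5, 5, 2 = 22 seats, so the divisor must be adjusted.
With modified divisor 120300: modified quotas Beta 2.077, Zeta 5.764, Eta 1.597, Alpha 4.429, Theta 5.765, Gamma 5.720, Epsilon 3.236.
Rounding down: Beta 2, Zeta 5, Eta 1, Alpha 4, Theta 5, Gamma 5, Epsilon 3 (total 25).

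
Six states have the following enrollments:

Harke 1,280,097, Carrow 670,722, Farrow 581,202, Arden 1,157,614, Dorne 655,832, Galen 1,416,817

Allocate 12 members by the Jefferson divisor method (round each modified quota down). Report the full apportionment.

Standard divisor 5762284/12 ≈ 480190.333; standard quotas: Harke 2.666, Carrow 1.397, Farrow 1.210, Arden 2.411, Dorne 1.366, Galen 2.951.
Rounding down gives 2, 1, 1, 2, 1, 2 = 9 seats, so the divisor must be adjusted.
With modified divisor 370000: modified quotas Harke 3.460, Carrow 1.813, Farrow 1.571, Arden 3.129, Dorne 1.773, Galen 3.829.
Rounding down: Harke 3, Carrow 1, Farrow 1, Arden 3, Dorne 1, Galen 3 (total 12).

Harke=3, Carrow=1, Farrow=1, Arden=3, Dorne=1, Galen=3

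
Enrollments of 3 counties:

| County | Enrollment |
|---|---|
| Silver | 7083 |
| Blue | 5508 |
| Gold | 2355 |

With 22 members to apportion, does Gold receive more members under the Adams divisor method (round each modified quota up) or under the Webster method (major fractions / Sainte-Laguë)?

Adams

Adams: Silver 10, Blue 8, Gold 4.
Webster: Silver 11, Blue 8, Gold 3.
Gold gets 4 under Adams and 3 under Webster.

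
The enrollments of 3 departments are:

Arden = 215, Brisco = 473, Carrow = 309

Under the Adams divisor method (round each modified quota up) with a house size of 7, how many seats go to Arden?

Standard divisor 997/7 ≈ 142.429; standard quotas: Arden 1.510, Brisco 3.321, Carrow 2.170.
Rounding up gives 2, 4, 3 = 9 seats, so the divisor must be adjusted.
With modified divisor 200: modified quotas Arden 1.075, Brisco 2.365, Carrow 1.545.
Rounding up: Arden 2, Brisco 3, Carrow 2 (total 7).
Arden receives 2.

2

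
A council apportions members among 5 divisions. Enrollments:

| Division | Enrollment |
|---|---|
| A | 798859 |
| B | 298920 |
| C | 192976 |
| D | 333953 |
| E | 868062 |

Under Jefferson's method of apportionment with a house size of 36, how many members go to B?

4

Standard divisor 2492770/36 ≈ 69243.611; standard quotas: A 11.537, B 4.317, C 2.787, D 4.823, E 12.536.
Rounding down gives 11, 4, 2, 4, 12 = 33 seats, so the divisor must be adjusted.
With modified divisor 65400: modified quotas A 12.215, B 4.571, C 2.951, D 5.106, E 13.273.
Rounding down: A 12, B 4, C 2, D 5, E 13 (total 36).
B receives 4.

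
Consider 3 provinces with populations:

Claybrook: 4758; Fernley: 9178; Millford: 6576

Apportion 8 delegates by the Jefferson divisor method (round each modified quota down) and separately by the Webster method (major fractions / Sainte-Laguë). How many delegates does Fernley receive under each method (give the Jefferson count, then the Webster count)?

4 and 3

Jefferson: Claybrook 2, Fernley 4, Millford 2.
Webster: Claybrook 2, Fernley 3, Millford 3.
Fernley gets 4 under Jefferson and 3 under Webster.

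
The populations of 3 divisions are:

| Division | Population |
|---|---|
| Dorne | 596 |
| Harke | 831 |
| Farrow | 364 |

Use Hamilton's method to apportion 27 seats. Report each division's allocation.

Dorne 9; Harke 13; Farrow 5

Standard divisor: 1791 ÷ 27 ≈ 66.333.
Standard quotas: Dorne 8.985, Harke 12.528, Farrow 5.487.
Lower quotas: Dorne 8, Harke 12, Farrow 5 (sum 25, leaving 2 seats).
Remainders in descending order: Dorne 0.985, Harke 0.528, Farrow 0.487.
Largest remainders: Dorne, Harke receive the extra seats.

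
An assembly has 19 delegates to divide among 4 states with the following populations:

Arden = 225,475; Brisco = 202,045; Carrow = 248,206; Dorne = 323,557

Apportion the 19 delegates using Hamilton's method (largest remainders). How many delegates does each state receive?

Arden 4; Brisco 4; Carrow 5; Dorne 6

Total 999283; standard divisor 999283/19 ≈ 52593.842.
Standard quotas: Arden 4.2871, Brisco 3.8416, Carrow 4.7193, Dorne 6.1520.
Lower quotas: Arden 4, Brisco 3, Carrow 4, Dorne 6 (sum 17, leaving 2 seats).
Remainders in descending order: Brisco 0.8416, Carrow 0.7193, Arden 0.2871, Dorne 0.1520.
Largest remainders: Brisco, Carrow receive the extra seats.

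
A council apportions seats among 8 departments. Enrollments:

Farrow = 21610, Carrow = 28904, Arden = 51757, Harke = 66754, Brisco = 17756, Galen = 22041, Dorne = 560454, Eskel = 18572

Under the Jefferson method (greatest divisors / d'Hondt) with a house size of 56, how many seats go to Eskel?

Standard divisor 787848/56 ≈ 14068.714; standard quotas: Farrow 1.536, Carrow 2.054, Arden 3.679, Harke 4.745, Brisco 1.262, Galen 1.567, Dorne 39.837, Eskel 1.320.
Rounding down gives 1, 2, 3, 4, 1, 1, 39, 1 = 52 seats, so the divisor must be adjusted.
With modified divisor 13200: modified quotas Farrow 1.637, Carrow 2.190, Arden 3.921, Harke 5.057, Brisco 1.345, Galen 1.670, Dorne 42.459, Eskel 1.407.
Rounding down: Farrow 1, Carrow 2, Arden 3, Harke 5, Brisco 1, Galen 1, Dorne 42, Eskel 1 (total 56).
Eskel receives 1.

1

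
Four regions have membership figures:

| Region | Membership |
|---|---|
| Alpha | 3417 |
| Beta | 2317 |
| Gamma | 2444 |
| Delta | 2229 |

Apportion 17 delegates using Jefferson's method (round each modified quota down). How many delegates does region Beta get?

Standard divisor 10407/17 ≈ 612.176; standard quotas: Alpha 5.582, Beta 3.785, Gamma 3.992, Delta 3.641.
Rounding down gives 5, 3, 3, 3 = 14 seats, so the divisor must be adjusted.
With modified divisor 563: modified quotas Alpha 6.069, Beta 4.115, Gamma 4.341, Delta 3.959.
Rounding down: Alpha 6, Beta 4, Gamma 4, Delta 3 (total 17).
Beta receives 4.

4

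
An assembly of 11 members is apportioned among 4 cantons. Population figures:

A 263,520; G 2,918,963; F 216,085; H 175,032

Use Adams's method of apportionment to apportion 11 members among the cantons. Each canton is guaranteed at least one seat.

A=1, G=8, F=1, H=1

Standard divisor 3573600/11 ≈ 324872.727; standard quotas: A 0.811, G 8.985, F 0.665, H 0.539.
Rounding up gives 1, 9, 1, 1 = 12 seats, so the divisor must be adjusted.
With modified divisor 390900: modified quotas A 0.674, G 7.467, F 0.553, H 0.448.
Rounding up: A 1, G 8, F 1, H 1 (total 11).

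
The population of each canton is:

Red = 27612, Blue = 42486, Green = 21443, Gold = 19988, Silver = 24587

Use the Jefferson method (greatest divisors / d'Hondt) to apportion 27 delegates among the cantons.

Standard divisor 136116/27 ≈ 5041.333; standard quotas: Red 5.477, Blue 8.428, Green 4.253, Gold 3.965, Silver 4.877.
Rounding down gives 5, 8, 4, 3, 4 = 24 seats, so the divisor must be adjusted.
With modified divisor 4700: modified quotas Red 5.875, Blue 9.040, Green 4.562, Gold 4.253, Silver 5.231.
Rounding down: Red 5, Blue 9, Green 4, Gold 4, Silver 5 (total 27).

Red: 5; Blue: 9; Green: 4; Gold: 4; Silver: 5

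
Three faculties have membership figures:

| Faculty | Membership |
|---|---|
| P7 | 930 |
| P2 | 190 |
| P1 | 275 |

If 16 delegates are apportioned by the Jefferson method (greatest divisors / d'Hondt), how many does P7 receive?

Standard divisor 1395/16 ≈ 87.188; standard quotas: P7 10.667, P2 2.179, P1 3.154.
Rounding down gives 10, 2, 3 = 15 seats, so the divisor must be adjusted.
With modified divisor 80: modified quotas P7 11.625, P2 2.375, P1 3.438.
Rounding down: P7 11, P2 2, P1 3 (total 16).
P7 receives 11.

11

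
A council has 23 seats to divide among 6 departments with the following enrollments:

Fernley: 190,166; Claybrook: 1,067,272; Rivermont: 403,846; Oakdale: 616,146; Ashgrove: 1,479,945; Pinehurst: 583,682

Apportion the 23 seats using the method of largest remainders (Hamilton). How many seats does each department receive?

Fernley 1; Claybrook 6; Rivermont 2; Oakdale 3; Ashgrove 8; Pinehurst 3

Total 4341057; standard divisor 4341057/23 ≈ 188741.609.
Standard quotas: Fernley 1.0075, Claybrook 5.6547, Rivermont 2.1397, Oakdale 3.2645, Ashgrove 7.8411, Pinehurst 3.0925.
Lower quotas: Fernley 1, Claybrook 5, Rivermont 2, Oakdale 3, Ashgrove 7, Pinehurst 3 (sum 21, leaving 2 seats).
Remainders in descending order: Ashgrove 0.8411, Claybrook 0.6547, Oakdale 0.2645, Rivermont 0.1397, Pinehurst 0.0925, Fernley 0.0075.
The surplus seats go to Ashgrove, Claybrook.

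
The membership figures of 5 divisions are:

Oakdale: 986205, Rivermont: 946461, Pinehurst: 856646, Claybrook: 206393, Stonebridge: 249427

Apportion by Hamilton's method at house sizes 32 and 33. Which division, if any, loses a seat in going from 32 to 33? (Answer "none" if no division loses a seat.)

Stonebridge

At 32 seats: Oakdale 10, Rivermont 9, Pinehurst 8, Claybrook 2, Stonebridge 3.
At 33 seats: Oakdale 10, Rivermont 10, Pinehurst 9, Claybrook 2, Stonebridge 2.
Stonebridge drops from 3 to 2.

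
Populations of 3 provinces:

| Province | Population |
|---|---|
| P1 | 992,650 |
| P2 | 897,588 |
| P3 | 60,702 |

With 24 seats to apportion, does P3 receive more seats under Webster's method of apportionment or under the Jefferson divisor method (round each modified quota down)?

Webster

Webster: P1 12, P2 11, P3 1.
Jefferson: P1 13, P2 11, P3 0.
P3 gets 1 under Webster and 0 under Jefferson.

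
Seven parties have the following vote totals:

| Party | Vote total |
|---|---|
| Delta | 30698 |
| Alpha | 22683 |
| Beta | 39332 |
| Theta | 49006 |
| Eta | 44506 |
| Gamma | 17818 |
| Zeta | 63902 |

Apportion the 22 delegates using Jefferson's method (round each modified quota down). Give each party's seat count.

Standard divisor 267945/22 ≈ 12179.318; standard quotas: Delta 2.521, Alpha 1.862, Beta 3.229, Theta 4.024, Eta 3.654, Gamma 1.463, Zeta 5.247.
Rounding down gives 2, 1, 3, 4, 3, 1, 5 = 19 seats, so the divisor must be adjusted.
With modified divisor 10400: modified quotas Delta 2.952, Alpha 2.181, Beta 3.782, Theta 4.712, Eta 4.279, Gamma 1.713, Zeta 6.144.
Rounding down: Delta 2, Alpha 2, Beta 3, Theta 4, Eta 4, Gamma 1, Zeta 6 (total 22).

Delta 2, Alpha 2, Beta 3, Theta 4, Eta 4, Gamma 1, Zeta 6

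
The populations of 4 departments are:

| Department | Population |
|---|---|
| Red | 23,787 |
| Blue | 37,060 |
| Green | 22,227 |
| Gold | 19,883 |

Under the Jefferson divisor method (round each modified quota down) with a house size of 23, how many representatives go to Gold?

4

Standard divisor 102957/23 ≈ 4476.391; standard quotas: Red 5.314, Blue 8.279, Green 4.965, Gold 4.442.
Rounding down gives 5, 8, 4, 4 = 21 seats, so the divisor must be adjusted.
With modified divisor 4000: modified quotas Red 5.947, Blue 9.265, Green 5.557, Gold 4.971.
Rounding down: Red 5, Blue 9, Green 5, Gold 4 (total 23).
Gold receives 4.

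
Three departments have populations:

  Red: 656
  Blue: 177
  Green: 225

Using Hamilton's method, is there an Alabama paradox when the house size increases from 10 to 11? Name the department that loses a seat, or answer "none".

none

At 10 seats: Red 6, Blue 2, Green 2.
At 11 seats: Red 7, Blue 2, Green 2.
No department's allocation decreased.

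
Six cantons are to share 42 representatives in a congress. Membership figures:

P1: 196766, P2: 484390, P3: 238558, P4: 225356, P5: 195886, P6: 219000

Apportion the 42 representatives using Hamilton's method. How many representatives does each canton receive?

Standard divisor: 1559956 ÷ 42 ≈ 37141.81.
Standard quotas: P1 5.2977, P2 13.0416, P3 6.4229, P4 6.0674, P5 5.2740, P6 5.8963.
Lower quotas: P1 5, P2 13, P3 6, P4 6, P5 5, P6 5 (sum 40, leaving 2 seats).
Remainders in descending order: P6 0.8963, P3 0.4229, P1 0.2977, P5 0.2740, P4 0.0674, P2 0.0416.
The surplus seats go to P6, P3.

P1=5; P2=13; P3=7; P4=6; P5=5; P6=6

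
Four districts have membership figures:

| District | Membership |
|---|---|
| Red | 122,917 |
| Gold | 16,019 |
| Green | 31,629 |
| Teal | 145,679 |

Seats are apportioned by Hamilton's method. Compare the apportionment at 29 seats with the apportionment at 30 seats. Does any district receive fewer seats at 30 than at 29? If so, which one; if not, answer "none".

Gold

At 29 seats: Red 11, Gold 2, Green 3, Teal 13.
At 30 seats: Red 12, Gold 1, Green 3, Teal 14.
Gold drops from 2 to 1.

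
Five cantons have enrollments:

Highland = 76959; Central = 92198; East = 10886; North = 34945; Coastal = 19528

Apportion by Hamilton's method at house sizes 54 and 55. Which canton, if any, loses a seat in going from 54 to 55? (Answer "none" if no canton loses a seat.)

East

At 54 seats: Highland 18, Central 21, East 3, North 8, Coastal 4.
At 55 seats: Highland 18, Central 22, East 2, North 8, Coastal 5.
East drops from 3 to 2.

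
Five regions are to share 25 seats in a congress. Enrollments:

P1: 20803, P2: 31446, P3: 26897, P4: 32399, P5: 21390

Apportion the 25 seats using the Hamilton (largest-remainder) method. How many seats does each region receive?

Total 132935; standard divisor 132935/25 ≈ 5317.4.
Standard quotas: P1 3.9123, P2 5.9138, P3 5.0583, P4 6.0930, P5 4.0226.
Lower quotas: P1 3, P2 5, P3 5, P4 6, P5 4 (sum 23, leaving 2 seats).
Remainders in descending order: P2 0.9138, P1 0.9123, P4 0.0930, P3 0.0583, P5 0.0226.
The surplus seats go to P2, P1.

P1: 4; P2: 6; P3: 5; P4: 6; P5: 4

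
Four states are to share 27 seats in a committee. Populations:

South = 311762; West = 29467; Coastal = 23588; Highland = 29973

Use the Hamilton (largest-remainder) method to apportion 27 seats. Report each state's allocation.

Total 394790; standard divisor 394790/27 ≈ 14621.852.
Standard quotas: South 21.3216, West 2.0153, Coastal 1.6132, Highland 2.0499.
Lower quotas: South 21, West 2, Coastal 1, Highland 2 (sum 26, leaving 1 seat).
Remainders in descending order: Coastal 0.6132, South 0.3216, Highland 0.0499, West 0.0153.
The surplus seat goes to Coastal.

South 21, West 2, Coastal 2, Highland 2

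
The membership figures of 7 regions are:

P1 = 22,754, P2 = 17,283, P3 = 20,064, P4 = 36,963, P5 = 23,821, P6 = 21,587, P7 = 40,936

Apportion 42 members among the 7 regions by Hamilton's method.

The standard divisor is 183408/42 ≈ 4366.857.
Standard quotas: P1 5.2106, P2 3.9578, P3 4.5946, P4 8.4644, P5 5.4550, P6 4.9434, P7 9.3742.
Lower quotas: P1 5, P2 3, P3 4, P4 8, P5 5, P6 4, P7 9 (sum 38, leaving 4 seats).
Remainders in descending order: P2 0.9578, P6 0.9434, P3 0.5946, P4 0.4644, P5 0.4550, P7 0.3742, P1 0.2106.
Largest remainders: P2, P6, P3, P4 receive the extra seats.

P1: 5, P2: 4, P3: 5, P4: 9, P5: 5, P6: 5, P7: 9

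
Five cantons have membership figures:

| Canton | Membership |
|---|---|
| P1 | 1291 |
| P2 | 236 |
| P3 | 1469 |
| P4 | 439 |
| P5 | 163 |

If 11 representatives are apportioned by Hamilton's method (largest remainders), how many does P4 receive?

Standard divisor: 3598 ÷ 11 ≈ 327.091.
Standard quotas: P1 3.947, P2 0.722, P3 4.491, P4 1.342, P5 0.498.
Lower quotas: P1 3, P2 0, P3 4, P4 1, P5 0 (sum 8, leaving 3 seats).
Remainders in descending order: P1 0.947, P2 0.722, P5 0.498, P3 0.491, P4 0.342.
Largest remainders: P1, P2, P5 receive the extra seats.
P4 receives 1.

1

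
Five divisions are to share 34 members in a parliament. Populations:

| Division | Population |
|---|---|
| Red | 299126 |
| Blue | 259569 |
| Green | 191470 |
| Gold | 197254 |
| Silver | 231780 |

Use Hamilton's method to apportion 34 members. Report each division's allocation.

Red: 9; Blue: 7; Green: 5; Gold: 6; Silver: 7

Total 1179199; standard divisor 1179199/34 ≈ 34682.324.
Standard quotas: Red 8.6247, Blue 7.4842, Green 5.5207, Gold 5.6875, Silver 6.6829.
Lower quotas: Red 8, Blue 7, Green 5, Gold 5, Silver 6 (sum 31, leaving 3 seats).
Remainders in descending order: Gold 0.6875, Silver 0.6829, Red 0.6247, Green 0.5207, Blue 0.4842.
Largest remainders: Gold, Silver, Red receive the extra seats.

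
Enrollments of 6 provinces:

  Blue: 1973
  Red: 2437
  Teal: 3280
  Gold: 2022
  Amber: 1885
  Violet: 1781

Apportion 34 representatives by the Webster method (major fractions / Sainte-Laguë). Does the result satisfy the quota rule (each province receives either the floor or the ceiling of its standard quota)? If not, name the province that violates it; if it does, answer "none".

none

Standard quotas: Blue 5.014, Red 6.194, Teal 8.336, Gold 5.139, Amber 4.791, Violet 4.526.
Webster allocation: Blue 5, Red 6, Teal 8, Gold 5, Amber 5, Violet 5.
Every allocation lies between the lower and upper quota.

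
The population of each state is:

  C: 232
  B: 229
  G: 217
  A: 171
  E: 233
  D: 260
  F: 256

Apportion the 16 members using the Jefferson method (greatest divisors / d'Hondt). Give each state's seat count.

C 2, B 2, G 2, A 2, E 2, D 3, F 3

Standard divisor 1598/16 ≈ 99.875; standard quotas: C 2.323, B 2.293, G 2.173, A 1.712, E 2.333, D 2.603, F 2.563.
Rounding down gives 2, 2, 2, 1, 2, 2, 2 = 13 seats, so the divisor must be adjusted.
With modified divisor 80: modified quotas C 2.900, B 2.862, G 2.712, A 2.138, E 2.913, D 3.250, F 3.200.
Rounding down: C 2, B 2, G 2, A 2, E 2, D 3, F 3 (total 16).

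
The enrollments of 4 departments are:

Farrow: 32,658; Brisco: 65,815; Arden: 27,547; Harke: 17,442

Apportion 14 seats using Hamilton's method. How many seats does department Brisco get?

The standard divisor is 143462/14 ≈ 10247.286.
Standard quotas: Farrow 3.1870, Brisco 6.4227, Arden 2.6882, Harke 1.7021.
Lower quotas: Farrow 3, Brisco 6, Arden 2, Harke 1 (sum 12, leaving 2 seats).
Remainders in descending order: Harke 0.7021, Arden 0.6882, Brisco 0.4227, Farrow 0.1870.
Largest remainders: Harke, Arden receive the extra seats.
Brisco receives 6.

6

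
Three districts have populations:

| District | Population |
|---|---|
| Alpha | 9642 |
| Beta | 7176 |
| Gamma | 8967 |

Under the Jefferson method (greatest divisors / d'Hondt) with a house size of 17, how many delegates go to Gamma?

6

Standard divisor 25785/17 ≈ 1516.765; standard quotas: Alpha 6.357, Beta 4.731, Gamma 5.912.
Rounding down gives 6, 4, 5 = 15 seats, so the divisor must be adjusted.
With modified divisor 1400: modified quotas Alpha 6.887, Beta 5.126, Gamma 6.405.
Rounding down: Alpha 6, Beta 5, Gamma 6 (total 17).
Gamma receives 6.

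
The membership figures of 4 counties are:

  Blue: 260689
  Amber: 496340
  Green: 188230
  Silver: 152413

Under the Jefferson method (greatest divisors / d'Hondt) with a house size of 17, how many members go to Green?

3

Standard divisor 1097672/17 ≈ 64568.941; standard quotas: Blue 4.037, Amber 7.687, Green 2.915, Silver 2.360.
Rounding down gives 4, 7, 2, 2 = 15 seats, so the divisor must be adjusted.
With modified divisor 58600: modified quotas Blue 4.449, Amber 8.470, Green 3.212, Silver 2.601.
Rounding down: Blue 4, Amber 8, Green 3, Silver 2 (total 17).
Green receives 3.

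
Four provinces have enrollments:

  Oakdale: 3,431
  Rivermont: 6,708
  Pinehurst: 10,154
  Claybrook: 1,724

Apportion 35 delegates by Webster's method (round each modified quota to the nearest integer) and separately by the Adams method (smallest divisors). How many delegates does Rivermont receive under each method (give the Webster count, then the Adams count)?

11 and 10

Webster: Oakdale 5, Rivermont 11, Pinehurst 16, Claybrook 3.
Adams: Oakdale 6, Rivermont 10, Pinehurst 16, Claybrook 3.
Rivermont gets 11 under Webster and 10 under Adams.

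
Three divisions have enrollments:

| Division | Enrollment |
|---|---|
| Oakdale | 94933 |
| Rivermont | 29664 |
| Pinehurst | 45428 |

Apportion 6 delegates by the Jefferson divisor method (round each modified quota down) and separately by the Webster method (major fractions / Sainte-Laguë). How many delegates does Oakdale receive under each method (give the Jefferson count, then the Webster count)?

4 and 3

Jefferson: Oakdale 4, Rivermont 1, Pinehurst 1.
Webster: Oakdale 3, Rivermont 1, Pinehurst 2.
Oakdale gets 4 under Jefferson and 3 under Webster.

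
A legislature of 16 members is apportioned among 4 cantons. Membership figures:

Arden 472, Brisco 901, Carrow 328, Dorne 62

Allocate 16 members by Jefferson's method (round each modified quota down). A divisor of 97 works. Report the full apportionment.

With modified divisor 97: modified quotas Arden 4.866, Brisco 9.289, Carrow 3.381, Dorne 0.639.
Rounding down: Arden 4, Brisco 9, Carrow 3, Dorne 0 (total 16).

Arden 4, Brisco 9, Carrow 3, Dorne 0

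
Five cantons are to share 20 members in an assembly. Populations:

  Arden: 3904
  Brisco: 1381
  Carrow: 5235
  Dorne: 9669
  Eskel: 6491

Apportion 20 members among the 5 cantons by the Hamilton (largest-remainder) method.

Arden 3; Brisco 1; Carrow 4; Dorne 7; Eskel 5

Standard divisor: 26680 ÷ 20 = 1334.
Standard quotas: Arden 2.9265, Brisco 1.0352, Carrow 3.9243, Dorne 7.2481, Eskel 4.8658.
Lower quotas: Arden 2, Brisco 1, Carrow 3, Dorne 7, Eskel 4 (sum 17, leaving 3 seats).
Remainders in descending order: Arden 0.9265, Carrow 0.9243, Eskel 0.8658, Dorne 0.2481, Brisco 0.0352.
The surplus seats go to Arden, Carrow, Eskel.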